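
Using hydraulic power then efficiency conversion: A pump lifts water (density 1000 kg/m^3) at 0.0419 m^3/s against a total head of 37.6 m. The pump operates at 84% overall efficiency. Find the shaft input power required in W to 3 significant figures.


Approach: apply hydraulic power then efficiency conversion, P = rho*g*Q*H; P_in = P/eta.
Step 1 — hydraulic power (P = rho*g*Q*H):
  P = 1000 * 9.81 * 0.0419 * 37.6 = 15455 W
Step 2 — input power: P_in = P/eta = 15455 / 0.84 = 18400 W
Therefore the shaft input power required = 18400 W.


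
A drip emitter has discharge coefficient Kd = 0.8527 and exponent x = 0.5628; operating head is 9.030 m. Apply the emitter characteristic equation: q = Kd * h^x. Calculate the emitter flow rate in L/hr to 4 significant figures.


q = 0.8527 * 9.030^0.5628 = 2.942 L/hr
Therefore the emitter flow rate = 2.942 L/hr.


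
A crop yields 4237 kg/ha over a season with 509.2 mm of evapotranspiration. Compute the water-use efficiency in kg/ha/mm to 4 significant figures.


Approach: apply the water-use efficiency ratio, WUE = yield/ET.
WUE = 4237 / 509.2 = 8.321 kg/ha/mm
Therefore the water-use efficiency = 8.321 kg/ha/mm.


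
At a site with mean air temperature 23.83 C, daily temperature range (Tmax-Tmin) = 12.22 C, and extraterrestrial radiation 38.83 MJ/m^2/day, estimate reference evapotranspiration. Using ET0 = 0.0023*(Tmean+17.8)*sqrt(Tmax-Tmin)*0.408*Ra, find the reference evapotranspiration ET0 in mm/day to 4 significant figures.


ET0 = 0.0023*(23.83+17.8)*sqrt(12.22)*0.408*38.83 = 5.303 mm/day
Therefore the reference evapotranspiration ET0 = 5.303 mm/day.


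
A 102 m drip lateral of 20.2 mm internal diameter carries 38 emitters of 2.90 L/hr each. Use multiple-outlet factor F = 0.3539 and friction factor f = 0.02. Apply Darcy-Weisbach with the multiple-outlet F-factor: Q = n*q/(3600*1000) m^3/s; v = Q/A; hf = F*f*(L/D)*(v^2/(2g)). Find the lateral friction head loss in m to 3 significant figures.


Q = 38*2.90/(3600*1000) = 3.0611e-05 m^3/s
A = pi*(20.2e-3/2)^2 = 3.2047e-04 m^2, so v = Q/A = 0.095518 m/s
hf = 0.3539*0.02*(102/0.0202)*(0.095518^2/(2*9.81)) = 0.0166 m
Therefore the lateral friction head loss = 0.0166 m.


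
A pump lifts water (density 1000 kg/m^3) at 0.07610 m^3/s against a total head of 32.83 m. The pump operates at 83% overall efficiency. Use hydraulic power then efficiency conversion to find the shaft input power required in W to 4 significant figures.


Approach: apply hydraulic power then efficiency conversion, P = rho*g*Q*H; P_in = P/eta.
Step 1 — hydraulic power (P = rho*g*Q*H):
  P = 1000 * 9.81 * 0.07610 * 32.83 = 24508.9 W
Step 2 — input power: P_in = P/eta = 24508.9 / 0.83 = 29530 W
Therefore the shaft input power required = 29530 W.


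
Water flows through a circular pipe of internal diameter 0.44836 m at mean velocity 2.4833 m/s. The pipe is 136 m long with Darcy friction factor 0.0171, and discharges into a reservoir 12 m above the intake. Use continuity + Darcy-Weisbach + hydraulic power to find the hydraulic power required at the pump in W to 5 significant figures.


Approach: apply continuity + Darcy-Weisbach + hydraulic power, Q = A*v; hf = f*(L/D)*(v^2/(2g)); H = static + hf; P = rho*g*Q*H.
Step 1 — flow rate (continuity, Q = A*v):
  A = pi*(0.44836/2)^2 = 0.1578860 m^2
  Q = 0.1578860 * 2.4833 = 0.3920783 m^3/s
Step 2 — friction head loss (Darcy-Weisbach):
  hf = 0.0171 * (136/0.44836) * (2.4833^2 / (2*9.81))
  hf = 1.630300 m
Step 3 — total head: H = 12 + 1.630300 = 13.63030 m
Step 4 — hydraulic power (P = rho*g*Q*H):
  P = 1000 * 9.81 * 0.3920783 * 13.63030 = 52426 W
Therefore the hydraulic power required at the pump = 52426 W.


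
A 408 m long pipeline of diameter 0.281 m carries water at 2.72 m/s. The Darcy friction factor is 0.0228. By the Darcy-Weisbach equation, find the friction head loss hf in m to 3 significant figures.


Approach: apply the Darcy-Weisbach equation, hf = f*(L/D)*(v^2/(2g)).
hf = 0.0228 * (408/0.281) * (2.72^2 / (2*9.81))
hf = 12.5 m
Therefore the friction head loss hf = 12.5 m.


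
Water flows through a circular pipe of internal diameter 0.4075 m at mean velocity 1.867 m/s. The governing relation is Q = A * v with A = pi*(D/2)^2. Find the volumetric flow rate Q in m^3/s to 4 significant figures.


A = pi*(0.4075/2)^2 = 0.130420 m^2
Q = 0.130420 * 1.867 = 0.2435 m^3/s
Therefore the volumetric flow rate Q = 0.2435 m^3/s.


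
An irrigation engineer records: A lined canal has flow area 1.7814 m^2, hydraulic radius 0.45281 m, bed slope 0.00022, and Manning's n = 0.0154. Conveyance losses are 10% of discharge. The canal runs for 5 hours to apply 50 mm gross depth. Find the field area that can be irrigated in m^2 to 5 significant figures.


Approach: apply Manning's equation with a conveyance and depth budget, Q = (1/n)*A*R^(2/3)*S^(1/2); Q_field = Q*(1-loss); Area = Q_field*t/(d/1000).
Step 1 — canal discharge (Manning's equation):
  Q = (1/0.0154) * 1.7814 * 0.45281^(2/3) * 0.00022^(1/2) = 1.011726 m^3/s
Step 2 — delivered flow: Q_field = 1.011726*(1 - 10/100) = 0.9105530 m^3/s
Step 3 — volume delivered: V = 0.9105530 * 5*3600 = 16389.95 m^3
Step 4 — area served: A = V / (depth/1000) = 16389.95 / 0.05 = 327800 m^2
Therefore the field area that can be irrigated = 327800 m^2.


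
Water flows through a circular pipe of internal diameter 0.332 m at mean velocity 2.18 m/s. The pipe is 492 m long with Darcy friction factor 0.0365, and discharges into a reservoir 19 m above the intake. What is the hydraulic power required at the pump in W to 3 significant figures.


Approach: apply continuity + Darcy-Weisbach + hydraulic power, Q = A*v; hf = f*(L/D)*(v^2/(2g)); H = static + hf; P = rho*g*Q*H.
Step 1 — flow rate (continuity, Q = A*v):
  A = pi*(0.332/2)^2 = 0.086570 m^2
  Q = 0.086570 * 2.18 = 0.18872 m^3/s
Step 2 — friction head loss (Darcy-Weisbach):
  hf = 0.0365 * (492/0.332) * (2.18^2 / (2*9.81))
  hf = 13.102 m
Step 3 — total head: H = 19 + 13.102 = 32.102 m
Step 4 — hydraulic power (P = rho*g*Q*H):
  P = 1000 * 9.81 * 0.18872 * 32.102 = 59400 W
Therefore the hydraulic power required at the pump = 59400 W.


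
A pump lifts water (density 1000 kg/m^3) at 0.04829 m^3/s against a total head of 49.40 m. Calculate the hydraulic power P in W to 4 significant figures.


Approach: apply the hydraulic power relation, P = rho*g*Q*H.
P = 1000 * 9.81 * 0.04829 * 49.40 = 23400 W
Therefore the hydraulic power P = 23400 W.


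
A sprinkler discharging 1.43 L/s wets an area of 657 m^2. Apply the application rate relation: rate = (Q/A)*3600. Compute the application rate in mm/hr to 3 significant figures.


rate = (1.43 / 657) * 3600 = 7.84 mm/hr
Therefore the application rate = 7.84 mm/hr.


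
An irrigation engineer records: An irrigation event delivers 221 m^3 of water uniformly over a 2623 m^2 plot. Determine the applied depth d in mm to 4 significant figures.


Approach: apply depth from volume over area, d = (V/A)*1000.
d = (221 / 2623) * 1000 = 84.25 mm
Therefore the applied depth d = 84.25 mm.


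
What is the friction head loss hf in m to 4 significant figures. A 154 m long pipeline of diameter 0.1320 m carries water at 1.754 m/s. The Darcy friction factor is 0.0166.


Approach: apply the Darcy-Weisbach equation, hf = f*(L/D)*(v^2/(2g)).
hf = 0.0166 * (154/0.1320) * (1.754^2 / (2*9.81))
hf = 3.037 m
Therefore the friction head loss hf = 3.037 m.


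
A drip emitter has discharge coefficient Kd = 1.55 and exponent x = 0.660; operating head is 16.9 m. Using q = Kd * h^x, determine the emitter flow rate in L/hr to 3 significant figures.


q = 1.55 * 16.9^0.660 = 10.0 L/hr
Therefore the emitter flow rate = 10.0 L/hr.


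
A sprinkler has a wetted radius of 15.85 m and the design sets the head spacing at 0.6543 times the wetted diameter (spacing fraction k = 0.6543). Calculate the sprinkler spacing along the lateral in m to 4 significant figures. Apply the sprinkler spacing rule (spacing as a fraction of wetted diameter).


Approach: apply the sprinkler spacing rule (spacing as a fraction of wetted diameter), S = k*(2*R).
S = 0.6543 * (2 * 15.85) = 20.74 m
Therefore the sprinkler spacing along the lateral = 20.74 m.


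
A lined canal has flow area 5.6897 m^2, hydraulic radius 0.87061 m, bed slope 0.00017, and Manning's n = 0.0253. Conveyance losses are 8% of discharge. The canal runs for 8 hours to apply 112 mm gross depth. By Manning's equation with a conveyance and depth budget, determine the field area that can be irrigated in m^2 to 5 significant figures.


Approach: apply Manning's equation with a conveyance and depth budget, Q = (1/n)*A*R^(2/3)*S^(1/2); Q_field = Q*(1-loss); Area = Q_field*t/(d/1000).
Step 1 — canal discharge (Manning's equation):
  Q = (1/0.0253) * 5.6897 * 0.87061^(2/3) * 0.00017^(1/2) = 2.673473 m^3/s
Step 2 — delivered flow: Q_field = 2.673473*(1 - 8/100) = 2.459595 m^3/s
Step 3 — volume delivered: V = 2.459595 * 8*3600 = 70836.33 m^3
Step 4 — area served: A = V / (depth/1000) = 70836.33 / 0.112 = 632470 m^2
Therefore the field area that can be irrigated = 632470 m^2.


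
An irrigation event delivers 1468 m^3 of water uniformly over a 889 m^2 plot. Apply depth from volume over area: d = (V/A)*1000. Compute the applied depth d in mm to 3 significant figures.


d = (1468 / 889) * 1000 = 1650 mm
Therefore the applied depth d = 1650 mm.


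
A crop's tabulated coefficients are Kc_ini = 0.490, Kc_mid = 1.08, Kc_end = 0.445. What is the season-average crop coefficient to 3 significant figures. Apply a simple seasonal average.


Approach: apply a simple seasonal average, Kc_avg = (Kc_ini + Kc_mid + Kc_end)/3.
Kc_avg = (0.490 + 1.08 + 0.445)/3 = 0.672
Therefore the season-average crop coefficient = 0.672.


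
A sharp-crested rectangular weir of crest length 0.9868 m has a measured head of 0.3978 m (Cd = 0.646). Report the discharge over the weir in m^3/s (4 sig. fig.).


Approach: apply the rectangular weir equation, Q = (2/3)*Cd*L*sqrt(2g)*H^1.5.
Q = (2/3)*0.646*0.9868*sqrt(2*9.81)*0.3978^1.5 = 0.4723 m^3/s
Therefore the discharge over the weir = 0.4723 m^3/s.


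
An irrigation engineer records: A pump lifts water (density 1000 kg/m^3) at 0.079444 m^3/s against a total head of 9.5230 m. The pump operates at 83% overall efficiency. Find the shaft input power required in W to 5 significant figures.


Approach: apply hydraulic power then efficiency conversion, P = rho*g*Q*H; P_in = P/eta.
Step 1 — hydraulic power (P = rho*g*Q*H):
  P = 1000 * 9.81 * 0.079444 * 9.5230 = 7421.709 W
Step 2 — input power: P_in = P/eta = 7421.709 / 0.83 = 8941.8 W
Therefore the shaft input power required = 8941.8 W.


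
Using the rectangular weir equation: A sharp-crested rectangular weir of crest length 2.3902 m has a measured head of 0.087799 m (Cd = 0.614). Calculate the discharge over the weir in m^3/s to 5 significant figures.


Approach: apply the rectangular weir equation, Q = (2/3)*Cd*L*sqrt(2g)*H^1.5.
Q = (2/3)*0.614*2.3902*sqrt(2*9.81)*0.087799^1.5 = 0.11274 m^3/s
Therefore the discharge over the weir = 0.11274 m^3/s.


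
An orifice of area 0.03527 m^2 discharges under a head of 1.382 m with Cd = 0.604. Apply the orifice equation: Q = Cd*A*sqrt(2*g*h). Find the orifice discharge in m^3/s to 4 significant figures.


Q = 0.604 * 0.03527 * sqrt(2*9.81*1.382) = 0.1109 m^3/s
Therefore the orifice discharge = 0.1109 m^3/s.


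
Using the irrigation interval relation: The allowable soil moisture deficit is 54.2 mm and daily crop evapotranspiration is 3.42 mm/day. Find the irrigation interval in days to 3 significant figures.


Approach: apply the irrigation interval relation, interval = SMD / ETc.
interval = 54.2 / 3.42 = 15.8 days
Therefore the irrigation interval = 15.8 days.


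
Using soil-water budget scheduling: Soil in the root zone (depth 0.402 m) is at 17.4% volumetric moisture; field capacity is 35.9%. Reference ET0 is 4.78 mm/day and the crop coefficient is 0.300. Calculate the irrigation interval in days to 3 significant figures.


Approach: apply soil-water budget scheduling, SMD = (FC-theta)/100*depth*1000; ETc = ET0*Kc; interval = SMD/ETc.
Step 1 — soil moisture deficit:
  SMD = (35.9 - 17.4)/100 * 0.402 * 1000 = 74.370 mm
Step 2 — daily crop ET (ETc = ET0*Kc):
  ETc = 4.78 * 0.300 = 1.4340 mm/day
Step 3 — irrigation interval (SMD/ETc):
  interval = 74.370 / 1.4340 = 51.9 days
Therefore the irrigation interval = 51.9 days.


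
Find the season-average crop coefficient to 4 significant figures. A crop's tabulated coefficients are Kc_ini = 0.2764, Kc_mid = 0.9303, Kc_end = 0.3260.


Approach: apply a simple seasonal average, Kc_avg = (Kc_ini + Kc_mid + Kc_end)/3.
Kc_avg = (0.2764 + 0.9303 + 0.3260)/3 = 0.5109
Therefore the season-average crop coefficient = 0.5109.


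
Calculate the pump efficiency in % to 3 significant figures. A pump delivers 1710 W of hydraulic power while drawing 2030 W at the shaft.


Approach: apply the efficiency ratio, eta = (P_out/P_in)*100.
eta = (1710 / 2030) * 100 = 84.2 %
Therefore the pump efficiency = 84.2 %.


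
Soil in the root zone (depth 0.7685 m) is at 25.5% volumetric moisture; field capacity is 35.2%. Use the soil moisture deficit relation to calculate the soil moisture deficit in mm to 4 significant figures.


Approach: apply the soil moisture deficit relation, SMD = (FC - theta)/100 * depth * 1000.
SMD = (35.2 - 25.5)/100 * 0.7685 * 1000 = 74.54 mm
Therefore the soil moisture deficit = 74.54 mm.


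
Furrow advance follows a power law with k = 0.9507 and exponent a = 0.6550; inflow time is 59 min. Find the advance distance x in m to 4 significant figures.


Approach: apply the power-law advance function, x = k*t^a.
x = 0.9507 * 59^0.6550 = 13.74 m
Therefore the advance distance x = 13.74 m.


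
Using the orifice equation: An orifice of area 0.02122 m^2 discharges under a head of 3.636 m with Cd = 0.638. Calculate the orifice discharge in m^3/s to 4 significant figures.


Approach: apply the orifice equation, Q = Cd*A*sqrt(2*g*h).
Q = 0.638 * 0.02122 * sqrt(2*9.81*3.636) = 0.1143 m^3/s
Therefore the orifice discharge = 0.1143 m^3/s.


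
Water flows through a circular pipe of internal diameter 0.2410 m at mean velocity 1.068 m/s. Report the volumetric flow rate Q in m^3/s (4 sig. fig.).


Approach: apply the continuity equation for pipe flow, Q = A * v with A = pi*(D/2)^2.
A = pi*(0.2410/2)^2 = 0.0456167 m^2
Q = 0.0456167 * 1.068 = 0.04872 m^3/s
Therefore the volumetric flow rate Q = 0.04872 m^3/s.


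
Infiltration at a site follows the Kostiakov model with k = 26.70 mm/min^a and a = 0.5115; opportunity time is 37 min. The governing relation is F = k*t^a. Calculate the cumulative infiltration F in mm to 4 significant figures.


F = 26.70 * 37^0.5115 = 169.3 mm
Therefore the cumulative infiltration F = 169.3 mm.


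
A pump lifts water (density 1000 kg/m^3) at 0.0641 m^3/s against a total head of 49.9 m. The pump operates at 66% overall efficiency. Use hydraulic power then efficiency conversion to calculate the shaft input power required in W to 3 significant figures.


Approach: apply hydraulic power then efficiency conversion, P = rho*g*Q*H; P_in = P/eta.
Step 1 — hydraulic power (P = rho*g*Q*H):
  P = 1000 * 9.81 * 0.0641 * 49.9 = 31378 W
Step 2 — input power: P_in = P/eta = 31378 / 0.66 = 47500 W
Therefore the shaft input power required = 47500 W.


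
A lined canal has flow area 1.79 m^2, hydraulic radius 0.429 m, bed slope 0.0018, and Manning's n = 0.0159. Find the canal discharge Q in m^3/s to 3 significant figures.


Approach: apply Manning's equation, Q = (1/n)*A*R^(2/3)*S^(1/2).
Q = (1/0.0159) * 1.79 * 0.429^(2/3) * 0.0018^(1/2) = 2.72 m^3/s
Therefore the canal discharge Q = 2.72 m^3/s.


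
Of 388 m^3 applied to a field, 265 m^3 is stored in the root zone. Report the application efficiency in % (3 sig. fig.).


Approach: apply the application efficiency ratio, Ea = (stored/applied)*100.
Ea = (265/388)*100 = 68.3 %
Therefore the application efficiency = 68.3 %.


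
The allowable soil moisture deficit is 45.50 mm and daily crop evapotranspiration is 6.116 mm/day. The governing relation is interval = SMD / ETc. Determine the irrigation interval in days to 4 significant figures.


interval = 45.50 / 6.116 = 7.440 days
Therefore the irrigation interval = 7.440 days.


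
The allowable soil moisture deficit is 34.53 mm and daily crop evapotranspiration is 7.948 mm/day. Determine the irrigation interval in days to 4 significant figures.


Approach: apply the irrigation interval relation, interval = SMD / ETc.
interval = 34.53 / 7.948 = 4.344 days
Therefore the irrigation interval = 4.344 days.


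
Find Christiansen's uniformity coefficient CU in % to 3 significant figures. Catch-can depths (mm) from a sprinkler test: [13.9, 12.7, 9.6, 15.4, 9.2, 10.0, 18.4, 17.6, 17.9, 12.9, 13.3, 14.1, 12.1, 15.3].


Approach: apply Christiansen's uniformity coefficient, CU = (1 - mean_abs_deviation/mean)*100.
mean = 13.743 mm
mean |d_i - mean| = 2.3429 mm
CU = (1 - 2.3429/13.743)*100 = 83.0 %
Therefore Christiansen's uniformity coefficient CU = 83.0 %.


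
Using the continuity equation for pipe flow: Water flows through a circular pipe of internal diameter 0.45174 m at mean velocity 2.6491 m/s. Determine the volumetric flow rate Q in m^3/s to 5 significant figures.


Approach: apply the continuity equation for pipe flow, Q = A * v with A = pi*(D/2)^2.
A = pi*(0.45174/2)^2 = 0.1602754 m^2
Q = 0.1602754 * 2.6491 = 0.42459 m^3/s
Therefore the volumetric flow rate Q = 0.42459 m^3/s.


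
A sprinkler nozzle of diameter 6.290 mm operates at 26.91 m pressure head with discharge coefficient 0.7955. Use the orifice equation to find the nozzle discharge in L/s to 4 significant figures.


Approach: apply the orifice equation, Q = Cd*A*sqrt(2*g*h), A = pi*(d/2)^2.
A = pi*(6.290e-3/2)^2 = 3.10736e-05 m^2
Q = 0.7955 * 3.10736e-05 * sqrt(2*9.81*26.91) * 1000 = 0.5680 L/s
Therefore the nozzle discharge = 0.5680 L/s.


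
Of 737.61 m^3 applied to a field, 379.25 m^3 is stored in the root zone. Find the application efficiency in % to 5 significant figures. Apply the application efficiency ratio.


Approach: apply the application efficiency ratio, Ea = (stored/applied)*100.
Ea = (379.25/737.61)*100 = 51.416 %
Therefore the application efficiency = 51.416 %.


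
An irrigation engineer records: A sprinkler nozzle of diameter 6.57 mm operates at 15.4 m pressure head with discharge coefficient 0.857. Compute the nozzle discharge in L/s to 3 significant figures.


Approach: apply the orifice equation, Q = Cd*A*sqrt(2*g*h), A = pi*(d/2)^2.
A = pi*(6.57e-3/2)^2 = 3.3902e-05 m^2
Q = 0.857 * 3.3902e-05 * sqrt(2*9.81*15.4) * 1000 = 0.505 L/s
Therefore the nozzle discharge = 0.505 L/s.


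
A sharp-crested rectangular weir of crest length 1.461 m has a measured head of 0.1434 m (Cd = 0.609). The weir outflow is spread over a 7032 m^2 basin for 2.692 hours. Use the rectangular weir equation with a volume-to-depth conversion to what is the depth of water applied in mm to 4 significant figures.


Approach: apply the rectangular weir equation with a volume-to-depth conversion, Q = (2/3)*Cd*L*sqrt(2g)*H^1.5; d = Q*t/A * 1000.
Step 1 — weir discharge:
  Q = (2/3)*0.609*1.461*sqrt(2*9.81)*0.1434^1.5 = 0.142676 m^3/s
Step 2 — volume: V = 0.142676 * 2.692*3600 = 1382.70 m^3
Step 3 — depth: d = V/A * 1000 = 1382.70/7032 * 1000 = 196.6 mm
Therefore the depth of water applied = 196.6 mm.


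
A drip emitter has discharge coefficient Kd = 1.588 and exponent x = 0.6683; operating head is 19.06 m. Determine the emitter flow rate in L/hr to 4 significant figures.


Approach: apply the emitter characteristic equation, q = Kd * h^x.
q = 1.588 * 19.06^0.6683 = 11.39 L/hr
Therefore the emitter flow rate = 11.39 L/hr.


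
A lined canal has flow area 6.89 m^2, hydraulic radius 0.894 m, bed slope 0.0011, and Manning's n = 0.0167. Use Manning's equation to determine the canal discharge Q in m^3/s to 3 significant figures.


Approach: apply Manning's equation, Q = (1/n)*A*R^(2/3)*S^(1/2).
Q = (1/0.0167) * 6.89 * 0.894^(2/3) * 0.0011^(1/2) = 12.7 m^3/s
Therefore the canal discharge Q = 12.7 m^3/s.


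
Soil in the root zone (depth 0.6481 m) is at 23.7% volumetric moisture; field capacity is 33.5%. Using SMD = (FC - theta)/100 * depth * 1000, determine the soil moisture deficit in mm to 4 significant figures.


SMD = (33.5 - 23.7)/100 * 0.6481 * 1000 = 63.51 mm
Therefore the soil moisture deficit = 63.51 mm.


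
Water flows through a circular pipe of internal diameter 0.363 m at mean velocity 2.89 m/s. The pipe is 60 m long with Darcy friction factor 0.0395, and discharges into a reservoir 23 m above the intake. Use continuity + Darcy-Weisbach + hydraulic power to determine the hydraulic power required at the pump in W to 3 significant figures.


Approach: apply continuity + Darcy-Weisbach + hydraulic power, Q = A*v; hf = f*(L/D)*(v^2/(2g)); H = static + hf; P = rho*g*Q*H.
Step 1 — flow rate (continuity, Q = A*v):
  A = pi*(0.363/2)^2 = 0.10349 m^2
  Q = 0.10349 * 2.89 = 0.29909 m^3/s
Step 2 — friction head loss (Darcy-Weisbach):
  hf = 0.0395 * (60/0.363) * (2.89^2 / (2*9.81))
  hf = 2.7793 m
Step 3 — total head: H = 23 + 2.7793 = 25.779 m
Step 4 — hydraulic power (P = rho*g*Q*H):
  P = 1000 * 9.81 * 0.29909 * 25.779 = 75600 W
Therefore the hydraulic power required at the pump = 75600 W.


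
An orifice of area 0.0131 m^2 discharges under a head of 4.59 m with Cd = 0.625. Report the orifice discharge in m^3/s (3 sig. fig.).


Approach: apply the orifice equation, Q = Cd*A*sqrt(2*g*h).
Q = 0.625 * 0.0131 * sqrt(2*9.81*4.59) = 0.0777 m^3/s
Therefore the orifice discharge = 0.0777 m^3/s.


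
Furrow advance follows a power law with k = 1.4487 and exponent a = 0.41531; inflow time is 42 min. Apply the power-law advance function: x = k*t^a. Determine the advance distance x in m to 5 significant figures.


x = 1.4487 * 42^0.41531 = 6.8412 m
Therefore the advance distance x = 6.8412 m.


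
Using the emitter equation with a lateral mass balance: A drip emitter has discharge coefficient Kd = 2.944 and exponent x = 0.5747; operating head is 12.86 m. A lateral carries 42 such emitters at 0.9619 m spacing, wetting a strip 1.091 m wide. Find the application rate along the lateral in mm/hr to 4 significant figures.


Approach: apply the emitter equation with a lateral mass balance, q = Kd*h^x; Q = n*q; rate = Q/(n*spacing*width).
Step 1 — single emitter flow (q = Kd*h^x):
  q = 2.944 * 12.86^0.5747 = 12.7767 L/hr
Step 2 — total lateral flow: Q = 42 * 12.7767 = 536.621 L/hr
Step 3 — wetted area: A = 42 * 0.9619 * 1.091 = 44.0762 m^2
Step 4 — application rate: Q/A = 536.621/44.0762 = 12.17 mm/hr
Therefore the application rate along the lateral = 12.17 mm/hr.


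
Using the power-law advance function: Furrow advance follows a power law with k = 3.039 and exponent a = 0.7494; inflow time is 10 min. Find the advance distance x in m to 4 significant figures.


Approach: apply the power-law advance function, x = k*t^a.
x = 3.039 * 10^0.7494 = 17.07 m
Therefore the advance distance x = 17.07 m.


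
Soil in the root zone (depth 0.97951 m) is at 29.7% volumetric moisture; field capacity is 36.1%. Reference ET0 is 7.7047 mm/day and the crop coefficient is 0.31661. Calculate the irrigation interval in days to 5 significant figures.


Approach: apply soil-water budget scheduling, SMD = (FC-theta)/100*depth*1000; ETc = ET0*Kc; interval = SMD/ETc.
Step 1 — soil moisture deficit:
  SMD = (36.1 - 29.7)/100 * 0.97951 * 1000 = 62.68864 mm
Step 2 — daily crop ET (ETc = ET0*Kc):
  ETc = 7.7047 * 0.31661 = 2.439385 mm/day
Step 3 — irrigation interval (SMD/ETc):
  interval = 62.68864 / 2.439385 = 25.699 days
Therefore the irrigation interval = 25.699 days.


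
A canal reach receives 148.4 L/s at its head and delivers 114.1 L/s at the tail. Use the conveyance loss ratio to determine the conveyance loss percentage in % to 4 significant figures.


Approach: apply the conveyance loss ratio, loss% = ((Q_head - Q_tail)/Q_head)*100.
loss = ((148.4 - 114.1)/148.4)*100 = 23.11 %
Therefore the conveyance loss percentage = 23.11 %.


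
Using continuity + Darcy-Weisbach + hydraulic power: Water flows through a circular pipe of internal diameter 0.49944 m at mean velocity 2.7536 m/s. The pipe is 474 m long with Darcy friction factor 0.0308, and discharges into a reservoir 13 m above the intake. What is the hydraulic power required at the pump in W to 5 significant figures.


Approach: apply continuity + Darcy-Weisbach + hydraulic power, Q = A*v; hf = f*(L/D)*(v^2/(2g)); H = static + hf; P = rho*g*Q*H.
Step 1 — flow rate (continuity, Q = A*v):
  A = pi*(0.49944/2)^2 = 0.1959100 m^2
  Q = 0.1959100 * 2.7536 = 0.5394577 m^3/s
Step 2 — friction head loss (Darcy-Weisbach):
  hf = 0.0308 * (474/0.49944) * (2.7536^2 / (2*9.81))
  hf = 11.29662 m
Step 3 — total head: H = 13 + 11.29662 = 24.29662 m
Step 4 — hydraulic power (P = rho*g*Q*H):
  P = 1000 * 9.81 * 0.5394577 * 24.29662 = 128580 W
Therefore the hydraulic power required at the pump = 128580 W.


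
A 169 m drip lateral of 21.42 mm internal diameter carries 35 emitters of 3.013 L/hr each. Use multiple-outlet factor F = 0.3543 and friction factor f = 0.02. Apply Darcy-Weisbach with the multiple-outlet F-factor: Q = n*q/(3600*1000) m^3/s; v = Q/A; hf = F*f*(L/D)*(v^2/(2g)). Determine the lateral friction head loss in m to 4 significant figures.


Q = 35*3.013/(3600*1000) = 2.92931e-05 m^3/s
A = pi*(21.42e-3/2)^2 = 3.60354e-04 m^2, so v = Q/A = 0.0812898 m/s
hf = 0.3543*0.02*(169/0.02142)*(0.0812898^2/(2*9.81)) = 0.01883 m
Therefore the lateral friction head loss = 0.01883 m.


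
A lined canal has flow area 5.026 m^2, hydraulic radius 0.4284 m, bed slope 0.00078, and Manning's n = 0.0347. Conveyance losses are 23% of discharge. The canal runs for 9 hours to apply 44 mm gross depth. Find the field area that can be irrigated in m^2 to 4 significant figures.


Approach: apply Manning's equation with a conveyance and depth budget, Q = (1/n)*A*R^(2/3)*S^(1/2); Q_field = Q*(1-loss); Area = Q_field*t/(d/1000).
Step 1 — canal discharge (Manning's equation):
  Q = (1/0.0347) * 5.026 * 0.4284^(2/3) * 0.00078^(1/2) = 2.29883 m^3/s
Step 2 — delivered flow: Q_field = 2.29883*(1 - 23/100) = 1.77010 m^3/s
Step 3 — volume delivered: V = 1.77010 * 9*3600 = 57351.2 m^3
Step 4 — area served: A = V / (depth/1000) = 57351.2 / 0.044 = 1303000 m^2
Therefore the field area that can be irrigated = 1303000 m^2.


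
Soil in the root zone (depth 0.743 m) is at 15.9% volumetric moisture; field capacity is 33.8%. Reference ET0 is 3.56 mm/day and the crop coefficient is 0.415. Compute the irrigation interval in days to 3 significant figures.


Approach: apply soil-water budget scheduling, SMD = (FC-theta)/100*depth*1000; ETc = ET0*Kc; interval = SMD/ETc.
Step 1 — soil moisture deficit:
  SMD = (33.8 - 15.9)/100 * 0.743 * 1000 = 133.00 mm
Step 2 — daily crop ET (ETc = ET0*Kc):
  ETc = 3.56 * 0.415 = 1.4774 mm/day
Step 3 — irrigation interval (SMD/ETc):
  interval = 133.00 / 1.4774 = 90.0 days
Therefore the irrigation interval = 90.0 days.


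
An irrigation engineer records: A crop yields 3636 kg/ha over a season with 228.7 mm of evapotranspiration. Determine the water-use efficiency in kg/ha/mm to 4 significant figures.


Approach: apply the water-use efficiency ratio, WUE = yield/ET.
WUE = 3636 / 228.7 = 15.90 kg/ha/mm
Therefore the water-use efficiency = 15.90 kg/ha/mm.


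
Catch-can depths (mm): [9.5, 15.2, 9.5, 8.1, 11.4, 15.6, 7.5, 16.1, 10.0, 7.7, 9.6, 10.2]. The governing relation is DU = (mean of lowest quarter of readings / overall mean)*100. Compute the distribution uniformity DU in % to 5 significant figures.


sorted lowest 3 of 12: [7.5, 7.7, 8.1] -> mean = 7.766667 mm
overall mean = 10.86667 mm
DU = (7.766667/10.86667)*100 = 71.472 %
Therefore the distribution uniformity DU = 71.472 %.


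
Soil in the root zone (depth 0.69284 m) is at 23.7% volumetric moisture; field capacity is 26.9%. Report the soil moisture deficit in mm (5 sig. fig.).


Approach: apply the soil moisture deficit relation, SMD = (FC - theta)/100 * depth * 1000.
SMD = (26.9 - 23.7)/100 * 0.69284 * 1000 = 22.171 mm
Therefore the soil moisture deficit = 22.171 mm.


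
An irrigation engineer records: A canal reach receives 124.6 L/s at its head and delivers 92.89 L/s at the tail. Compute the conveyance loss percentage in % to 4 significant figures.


Approach: apply the conveyance loss ratio, loss% = ((Q_head - Q_tail)/Q_head)*100.
loss = ((124.6 - 92.89)/124.6)*100 = 25.45 %
Therefore the conveyance loss percentage = 25.45 %.


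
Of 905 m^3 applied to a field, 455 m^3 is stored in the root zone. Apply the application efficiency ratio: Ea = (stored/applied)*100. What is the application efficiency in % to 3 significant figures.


Ea = (455/905)*100 = 50.3 %
Therefore the application efficiency = 50.3 %.


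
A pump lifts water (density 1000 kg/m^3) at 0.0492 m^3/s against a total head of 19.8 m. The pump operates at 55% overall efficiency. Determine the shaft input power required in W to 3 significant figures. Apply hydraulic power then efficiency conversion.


Approach: apply hydraulic power then efficiency conversion, P = rho*g*Q*H; P_in = P/eta.
Step 1 — hydraulic power (P = rho*g*Q*H):
  P = 1000 * 9.81 * 0.0492 * 19.8 = 9556.5 W
Step 2 — input power: P_in = P/eta = 9556.5 / 0.55 = 17400 W
Therefore the shaft input power required = 17400 W.


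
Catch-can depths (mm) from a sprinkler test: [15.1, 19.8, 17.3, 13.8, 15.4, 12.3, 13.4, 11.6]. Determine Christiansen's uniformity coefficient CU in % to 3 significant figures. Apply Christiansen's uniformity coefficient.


Approach: apply Christiansen's uniformity coefficient, CU = (1 - mean_abs_deviation/mean)*100.
mean = 14.838 mm
mean |d_i - mean| = 2.0625 mm
CU = (1 - 2.0625/14.838)*100 = 86.1 %
Therefore Christiansen's uniformity coefficient CU = 86.1 %.


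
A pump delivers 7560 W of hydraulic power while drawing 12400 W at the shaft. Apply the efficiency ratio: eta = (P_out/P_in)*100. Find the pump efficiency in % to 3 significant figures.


eta = (7560 / 12400) * 100 = 61.0 %
Therefore the pump efficiency = 61.0 %.


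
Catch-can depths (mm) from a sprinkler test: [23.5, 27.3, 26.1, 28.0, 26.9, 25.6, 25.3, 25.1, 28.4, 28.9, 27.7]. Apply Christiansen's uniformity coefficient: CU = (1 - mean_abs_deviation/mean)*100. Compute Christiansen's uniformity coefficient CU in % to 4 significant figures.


mean = 26.6182 mm
mean |d_i - mean| = 1.36198 mm
CU = (1 - 1.36198/26.6182)*100 = 94.88 %
Therefore Christiansen's uniformity coefficient CU = 94.88 %.


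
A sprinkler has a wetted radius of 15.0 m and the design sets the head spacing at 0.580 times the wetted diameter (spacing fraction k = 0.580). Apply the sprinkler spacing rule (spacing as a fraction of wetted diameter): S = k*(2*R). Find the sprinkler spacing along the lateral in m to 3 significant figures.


S = 0.580 * (2 * 15.0) = 17.4 m
Therefore the sprinkler spacing along the lateral = 17.4 m.


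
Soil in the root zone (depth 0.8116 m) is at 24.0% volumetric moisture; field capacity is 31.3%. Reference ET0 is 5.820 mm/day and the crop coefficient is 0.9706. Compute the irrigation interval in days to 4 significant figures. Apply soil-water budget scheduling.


Approach: apply soil-water budget scheduling, SMD = (FC-theta)/100*depth*1000; ETc = ET0*Kc; interval = SMD/ETc.
Step 1 — soil moisture deficit:
  SMD = (31.3 - 24.0)/100 * 0.8116 * 1000 = 59.2468 mm
Step 2 — daily crop ET (ETc = ET0*Kc):
  ETc = 5.820 * 0.9706 = 5.64889 mm/day
Step 3 — irrigation interval (SMD/ETc):
  interval = 59.2468 / 5.64889 = 10.49 days
Therefore the irrigation interval = 10.49 days.


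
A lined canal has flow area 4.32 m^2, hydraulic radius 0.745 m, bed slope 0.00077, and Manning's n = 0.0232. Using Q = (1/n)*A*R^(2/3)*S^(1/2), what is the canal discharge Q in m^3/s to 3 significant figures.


Q = (1/0.0232) * 4.32 * 0.745^(2/3) * 0.00077^(1/2) = 4.25 m^3/s
Therefore the canal discharge Q = 4.25 m^3/s.


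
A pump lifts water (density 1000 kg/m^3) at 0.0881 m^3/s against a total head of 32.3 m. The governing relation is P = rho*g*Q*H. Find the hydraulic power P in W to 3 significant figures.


P = 1000 * 9.81 * 0.0881 * 32.3 = 27900 W
Therefore the hydraulic power P = 27900 W.


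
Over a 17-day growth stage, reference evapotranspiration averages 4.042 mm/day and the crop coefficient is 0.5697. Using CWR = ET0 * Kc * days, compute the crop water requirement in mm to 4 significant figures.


CWR = 4.042 * 0.5697 * 17 = 39.15 mm
Therefore the crop water requirement = 39.15 mm.


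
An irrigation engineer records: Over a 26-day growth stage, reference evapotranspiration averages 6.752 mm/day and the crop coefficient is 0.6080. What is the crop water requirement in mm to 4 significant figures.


Approach: apply the crop water requirement relation, CWR = ET0 * Kc * days.
CWR = 6.752 * 0.6080 * 26 = 106.7 mm
Therefore the crop water requirement = 106.7 mm.


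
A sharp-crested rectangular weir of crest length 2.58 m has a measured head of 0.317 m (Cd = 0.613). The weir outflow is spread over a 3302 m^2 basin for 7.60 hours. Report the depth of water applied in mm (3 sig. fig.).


Approach: apply the rectangular weir equation with a volume-to-depth conversion, Q = (2/3)*Cd*L*sqrt(2g)*H^1.5; d = Q*t/A * 1000.
Step 1 — weir discharge:
  Q = (2/3)*0.613*2.58*sqrt(2*9.81)*0.317^1.5 = 0.83354 m^3/s
Step 2 — volume: V = 0.83354 * 7.60*3600 = 22806 m^3
Step 3 — depth: d = V/A * 1000 = 22806/3302 * 1000 = 6910 mm
Therefore the depth of water applied = 6910 mm.


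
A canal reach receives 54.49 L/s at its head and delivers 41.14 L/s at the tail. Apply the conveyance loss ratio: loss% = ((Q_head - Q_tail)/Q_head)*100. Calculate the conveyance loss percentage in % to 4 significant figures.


loss = ((54.49 - 41.14)/54.49)*100 = 24.50 %
Therefore the conveyance loss percentage = 24.50 %.


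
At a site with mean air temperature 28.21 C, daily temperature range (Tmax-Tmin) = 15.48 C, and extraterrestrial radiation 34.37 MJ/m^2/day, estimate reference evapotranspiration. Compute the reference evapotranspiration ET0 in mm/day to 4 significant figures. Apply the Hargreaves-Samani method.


Approach: apply the Hargreaves-Samani method, ET0 = 0.0023*(Tmean+17.8)*sqrt(Tmax-Tmin)*0.408*Ra.
ET0 = 0.0023*(28.21+17.8)*sqrt(15.48)*0.408*34.37 = 5.839 mm/day
Therefore the reference evapotranspiration ET0 = 5.839 mm/day.


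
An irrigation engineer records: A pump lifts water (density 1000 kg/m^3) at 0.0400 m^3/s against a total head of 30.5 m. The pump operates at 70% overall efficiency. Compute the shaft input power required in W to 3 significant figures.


Approach: apply hydraulic power then efficiency conversion, P = rho*g*Q*H; P_in = P/eta.
Step 1 — hydraulic power (P = rho*g*Q*H):
  P = 1000 * 9.81 * 0.0400 * 30.5 = 11968 W
Step 2 — input power: P_in = P/eta = 11968 / 0.7 = 17100 W
Therefore the shaft input power required = 17100 W.


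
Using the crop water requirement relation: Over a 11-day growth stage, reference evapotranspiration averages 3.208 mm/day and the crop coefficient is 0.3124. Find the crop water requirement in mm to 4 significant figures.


Approach: apply the crop water requirement relation, CWR = ET0 * Kc * days.
CWR = 3.208 * 0.3124 * 11 = 11.02 mm
Therefore the crop water requirement = 11.02 mm.


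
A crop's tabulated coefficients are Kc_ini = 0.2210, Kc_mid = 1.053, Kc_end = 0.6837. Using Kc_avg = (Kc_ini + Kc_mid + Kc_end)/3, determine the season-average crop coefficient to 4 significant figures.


Kc_avg = (0.2210 + 1.053 + 0.6837)/3 = 0.6526
Therefore the season-average crop coefficient = 0.6526.


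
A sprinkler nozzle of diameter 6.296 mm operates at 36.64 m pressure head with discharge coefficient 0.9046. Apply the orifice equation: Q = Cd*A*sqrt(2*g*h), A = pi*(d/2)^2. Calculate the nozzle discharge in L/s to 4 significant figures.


A = pi*(6.296e-3/2)^2 = 3.11329e-05 m^2
Q = 0.9046 * 3.11329e-05 * sqrt(2*9.81*36.64) * 1000 = 0.7551 L/s
Therefore the nozzle discharge = 0.7551 L/s.


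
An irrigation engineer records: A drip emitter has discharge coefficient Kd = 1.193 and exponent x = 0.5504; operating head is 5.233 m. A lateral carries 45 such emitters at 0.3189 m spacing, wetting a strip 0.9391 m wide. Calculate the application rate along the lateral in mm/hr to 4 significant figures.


Approach: apply the emitter equation with a lateral mass balance, q = Kd*h^x; Q = n*q; rate = Q/(n*spacing*width).
Step 1 — single emitter flow (q = Kd*h^x):
  q = 1.193 * 5.233^0.5504 = 2.96648 L/hr
Step 2 — total lateral flow: Q = 45 * 2.96648 = 133.491 L/hr
Step 3 — wetted area: A = 45 * 0.3189 * 0.9391 = 13.4766 m^2
Step 4 — application rate: Q/A = 133.491/13.4766 = 9.905 mm/hr
Therefore the application rate along the lateral = 9.905 mm/hr.


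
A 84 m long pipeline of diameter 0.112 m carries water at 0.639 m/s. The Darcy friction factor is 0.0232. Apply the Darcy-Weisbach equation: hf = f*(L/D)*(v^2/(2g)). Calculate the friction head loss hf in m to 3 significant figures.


hf = 0.0232 * (84/0.112) * (0.639^2 / (2*9.81))
hf = 0.362 m
Therefore the friction head loss hf = 0.362 m.


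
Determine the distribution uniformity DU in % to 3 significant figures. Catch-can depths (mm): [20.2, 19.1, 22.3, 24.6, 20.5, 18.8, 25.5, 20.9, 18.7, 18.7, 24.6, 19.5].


Approach: apply the low-quarter distribution uniformity, DU = (mean of lowest quarter of readings / overall mean)*100.
sorted lowest 3 of 12: [18.7, 18.7, 18.8] -> mean = 18.733 mm
overall mean = 21.117 mm
DU = (18.733/21.117)*100 = 88.7 %
Therefore the distribution uniformity DU = 88.7 %.


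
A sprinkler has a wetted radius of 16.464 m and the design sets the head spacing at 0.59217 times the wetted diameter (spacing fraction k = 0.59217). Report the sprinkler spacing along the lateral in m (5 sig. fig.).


Approach: apply the sprinkler spacing rule (spacing as a fraction of wetted diameter), S = k*(2*R).
S = 0.59217 * (2 * 16.464) = 19.499 m
Therefore the sprinkler spacing along the lateral = 19.499 m.


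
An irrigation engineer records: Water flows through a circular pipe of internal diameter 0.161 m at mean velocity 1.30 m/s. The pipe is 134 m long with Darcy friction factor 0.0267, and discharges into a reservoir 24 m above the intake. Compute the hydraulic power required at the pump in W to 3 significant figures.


Approach: apply continuity + Darcy-Weisbach + hydraulic power, Q = A*v; hf = f*(L/D)*(v^2/(2g)); H = static + hf; P = rho*g*Q*H.
Step 1 — flow rate (continuity, Q = A*v):
  A = pi*(0.161/2)^2 = 0.020358 m^2
  Q = 0.020358 * 1.30 = 0.026466 m^3/s
Step 2 — friction head loss (Darcy-Weisbach):
  hf = 0.0267 * (134/0.161) * (1.30^2 / (2*9.81))
  hf = 1.9142 m
Step 3 — total head: H = 24 + 1.9142 = 25.914 m
Step 4 — hydraulic power (P = rho*g*Q*H):
  P = 1000 * 9.81 * 0.026466 * 25.914 = 6730 W
Therefore the hydraulic power required at the pump = 6730 W.


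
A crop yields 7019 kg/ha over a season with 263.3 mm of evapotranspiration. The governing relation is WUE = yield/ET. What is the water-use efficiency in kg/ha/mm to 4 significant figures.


WUE = 7019 / 263.3 = 26.66 kg/ha/mm
Therefore the water-use efficiency = 26.66 kg/ha/mm.


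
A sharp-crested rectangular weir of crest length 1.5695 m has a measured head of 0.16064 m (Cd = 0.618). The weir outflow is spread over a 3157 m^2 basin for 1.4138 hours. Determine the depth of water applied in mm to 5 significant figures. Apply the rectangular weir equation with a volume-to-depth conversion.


Approach: apply the rectangular weir equation with a volume-to-depth conversion, Q = (2/3)*Cd*L*sqrt(2g)*H^1.5; d = Q*t/A * 1000.
Step 1 — weir discharge:
  Q = (2/3)*0.618*1.5695*sqrt(2*9.81)*0.16064^1.5 = 0.1844117 m^3/s
Step 2 — volume: V = 0.1844117 * 1.4138*3600 = 938.5968 m^3
Step 3 — depth: d = V/A * 1000 = 938.5968/3157 * 1000 = 297.31 mm
Therefore the depth of water applied = 297.31 mm.
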